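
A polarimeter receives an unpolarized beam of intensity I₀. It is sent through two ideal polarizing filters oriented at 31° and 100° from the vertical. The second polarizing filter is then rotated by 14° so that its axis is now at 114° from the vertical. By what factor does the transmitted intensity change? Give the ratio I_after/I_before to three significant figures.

Before rotation:
Unpolarized light through the first polarizer → I₁ = ½ I₀, now polarized at 31°.
I₂ = I₁ cos²(100° − 31°) = 0.5 I₀ · cos²(69°) = 0.06421 I₀.
After rotation:
Unpolarized light through the first polarizer → I₁ = ½ I₀, now polarized at 31°.
I₂ = I₁ cos²(114° − 31°) = 0.5 I₀ · cos²(83°) = 0.007426 I₀.
Ratio = 0.007426 / 0.06421 = 0.1156.

I_new/I_old ≈ 0.116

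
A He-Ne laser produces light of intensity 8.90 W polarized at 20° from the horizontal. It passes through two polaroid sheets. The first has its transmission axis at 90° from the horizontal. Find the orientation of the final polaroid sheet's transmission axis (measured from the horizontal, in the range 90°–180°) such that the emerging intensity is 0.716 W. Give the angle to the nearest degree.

θ ≈ 124°

By Malus's law, I₁ = I₀ cos²(90° − 20°) = I₀ cos²(70°) = 0.117 I₀.
Target fraction: 0.716 / 8.90 W = 0.08045 of I₀.
Need I₂/I₀ = 0.08045, so cos²(θ − 90°) = 0.08045 / 0.117 = 0.6877.
θ − 90° = arccos(√0.6877) = 34.0°, giving θ ≈ 90 + 34.0 = 124.0°.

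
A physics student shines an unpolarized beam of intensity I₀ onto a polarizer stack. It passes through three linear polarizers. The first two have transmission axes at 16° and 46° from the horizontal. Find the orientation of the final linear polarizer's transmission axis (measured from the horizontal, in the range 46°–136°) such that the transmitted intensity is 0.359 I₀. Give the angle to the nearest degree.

θ ≈ 58°

Unpolarized light through the first polarizer → I₁ = ½ I₀, now polarized at 16°.
I₂ = I₁ cos²(46° − 16°) = 0.5 I₀ · cos²(30°) = 0.375 I₀.
Need I₃/I₀ = 0.359, so cos²(θ − 46°) = 0.359 / 0.375 = 0.9573.
θ − 46° = arccos(√0.9573) = 11.9°, giving θ ≈ 46 + 11.9 = 57.9°.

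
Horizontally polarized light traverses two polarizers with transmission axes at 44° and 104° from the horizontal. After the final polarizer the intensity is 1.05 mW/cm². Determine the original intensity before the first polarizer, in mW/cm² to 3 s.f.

I₁ = I₀ cos²(44° − 0°) = I₀ cos²(44°) = 0.5174 I₀.
I₂ = I₁ cos²(104° − 44°) = 0.5174 I₀ · cos²(60°) = 0.1294 I₀.
So 1.05 mW/cm² = 0.1294 I₀, giving I₀ = 1.05/0.1294 = 8.117 mW/cm².

I₀ ≈ 8.12 mW/cm²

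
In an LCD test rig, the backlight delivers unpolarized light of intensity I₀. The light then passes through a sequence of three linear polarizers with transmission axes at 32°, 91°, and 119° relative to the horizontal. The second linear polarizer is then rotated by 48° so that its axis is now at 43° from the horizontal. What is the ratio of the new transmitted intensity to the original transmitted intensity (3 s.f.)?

Before rotation:
Unpolarized light through the first polarizer → I₁ = ½ I₀, now polarized at 32°.
I₂ = I₁ cos²(91° − 32°) = 0.5 I₀ · cos²(59°) = 0.1326 I₀.
I₃ = I₂ cos²(119° − 91°) = 0.1326 I₀ · cos²(28°) = 0.1034 I₀.
After rotation:
Unpolarized light through the first polarizer → I₁ = ½ I₀, now polarized at 32°.
I₂ = I₁ cos²(43° − 32°) = 0.5 I₀ · cos²(11°) = 0.4818 I₀.
I₃ = I₂ cos²(119° − 43°) = 0.4818 I₀ · cos²(76°) = 0.0282 I₀.
Ratio = 0.0282 / 0.1034 = 0.2727.

I_new/I_old ≈ 0.273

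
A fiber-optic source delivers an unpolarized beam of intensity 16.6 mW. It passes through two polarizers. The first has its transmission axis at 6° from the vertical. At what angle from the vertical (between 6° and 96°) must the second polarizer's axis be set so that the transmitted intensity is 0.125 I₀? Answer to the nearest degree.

Unpolarized light through the first polarizer → I₁ = ½ I₀, now polarized at 6°.
Need I₂/I₀ = 0.125, so cos²(θ − 6°) = 0.125 / 0.5 = 0.25.
θ − 6° = arccos(√0.25) = 60.0°, giving θ ≈ 6 + 60.0 = 66.0°.

θ ≈ 66°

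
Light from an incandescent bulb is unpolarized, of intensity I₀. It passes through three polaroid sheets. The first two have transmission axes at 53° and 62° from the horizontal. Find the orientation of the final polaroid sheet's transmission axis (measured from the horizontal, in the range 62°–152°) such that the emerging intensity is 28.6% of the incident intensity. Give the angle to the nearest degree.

θ ≈ 102°

Unpolarized light through the first polarizer → I₁ = ½ I₀, now polarized at 53°.
I₂ = I₁ cos²(62° − 53°) = 0.5 I₀ · cos²(9°) = 0.4878 I₀.
Need I₃/I₀ = 0.286, so cos²(θ − 62°) = 0.286 / 0.4878 = 0.5863.
θ − 62° = arccos(√0.5863) = 40.0°, giving θ ≈ 62 + 40.0 = 102.0°.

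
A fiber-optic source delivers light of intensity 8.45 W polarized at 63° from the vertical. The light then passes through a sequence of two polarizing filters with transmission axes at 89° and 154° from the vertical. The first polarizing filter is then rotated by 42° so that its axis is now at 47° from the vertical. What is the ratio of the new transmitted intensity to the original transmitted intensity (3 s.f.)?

I_new/I_old ≈ 0.547

Before rotation:
I₁ = I₀ cos²(89° − 63°) = I₀ cos²(26°) = 0.8078 I₀.
I₂ = I₁ cos²(154° − 89°) = 0.8078 I₀ · cos²(65°) = 0.1443 I₀.
After rotation:
I₁ = I₀ cos²(47° − 63°) = I₀ cos²(16°) = 0.924 I₀.
Angle between axes 1 and 2: 73°. I₂ = 0.924 I₀ · cos²(73°) = 0.07899 I₀.
Ratio = 0.07899 / 0.1443 = 0.5474.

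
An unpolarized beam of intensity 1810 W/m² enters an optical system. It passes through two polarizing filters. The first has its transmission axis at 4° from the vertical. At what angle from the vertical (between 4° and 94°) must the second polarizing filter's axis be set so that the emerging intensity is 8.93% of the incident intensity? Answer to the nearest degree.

Unpolarized light through the first polarizer → I₁ = ½ I₀, now polarized at 4°.
Need I₂/I₀ = 0.0893, so cos²(θ − 4°) = 0.0893 / 0.5 = 0.1786.
θ − 4° = arccos(√0.1786) = 65.0°, giving θ ≈ 4 + 65.0 = 69.0°.

θ ≈ 69°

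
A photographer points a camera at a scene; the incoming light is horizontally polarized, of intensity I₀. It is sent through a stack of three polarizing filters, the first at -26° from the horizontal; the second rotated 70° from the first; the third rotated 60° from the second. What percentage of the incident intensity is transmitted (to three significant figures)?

≈ 2.36%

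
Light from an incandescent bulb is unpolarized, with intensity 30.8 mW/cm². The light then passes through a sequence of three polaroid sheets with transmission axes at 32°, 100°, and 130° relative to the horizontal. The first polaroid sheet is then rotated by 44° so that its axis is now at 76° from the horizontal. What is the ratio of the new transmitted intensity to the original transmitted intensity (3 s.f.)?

I_new/I_old ≈ 5.95

Before rotation:
Unpolarized light through the first polarizer → I₁ = ½ I₀, now polarized at 32°.
I₂ = I₁ cos²(100° − 32°) = 0.5 I₀ · cos²(68°) = 0.07017 I₀.
I₃ = I₂ cos²(130° − 100°) = 0.07017 I₀ · cos²(30°) = 0.05262 I₀.
After rotation:
Unpolarized light through the first polarizer → I₁ = ½ I₀, now polarized at 76°.
I₂ = I₁ cos²(100° − 76°) = 0.5 I₀ · cos²(24°) = 0.4173 I₀.
I₃ = I₂ cos²(130° − 100°) = 0.4173 I₀ · cos²(30°) = 0.313 I₀.
Ratio = 0.313 / 0.05262 = 5.947.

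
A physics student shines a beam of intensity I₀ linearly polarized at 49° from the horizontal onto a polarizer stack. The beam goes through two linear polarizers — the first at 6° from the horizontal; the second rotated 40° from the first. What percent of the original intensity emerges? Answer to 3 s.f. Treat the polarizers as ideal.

I₁ = I₀ cos²(6° − 49°) = I₀ cos²(43°) = 0.5349 I₀.
I₂ = I₁ cos²(40°) = 0.5349 · 0.5868 I₀ = 0.3139 I₀.
That is 31.39% of the incident intensity.

≈ 31.4%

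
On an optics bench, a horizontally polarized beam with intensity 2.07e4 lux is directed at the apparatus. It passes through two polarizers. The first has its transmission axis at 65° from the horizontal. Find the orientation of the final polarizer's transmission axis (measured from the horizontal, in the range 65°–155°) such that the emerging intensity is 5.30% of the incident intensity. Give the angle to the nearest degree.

I₁ = I₀ cos²(65° − 0°) = I₀ cos²(65°) = 0.1786 I₀.
Need I₂/I₀ = 0.053, so cos²(θ − 65°) = 0.053 / 0.1786 = 0.2967.
θ − 65° = arccos(√0.2967) = 57.0°, giving θ ≈ 65 + 57.0 = 122.0°.

θ ≈ 122°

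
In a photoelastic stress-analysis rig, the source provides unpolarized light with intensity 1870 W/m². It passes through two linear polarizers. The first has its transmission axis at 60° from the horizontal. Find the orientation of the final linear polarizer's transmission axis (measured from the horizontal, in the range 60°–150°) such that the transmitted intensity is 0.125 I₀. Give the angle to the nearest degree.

θ ≈ 120°

Unpolarized light through the first polarizer → I₁ = ½ I₀, now polarized at 60°.
Need I₂/I₀ = 0.125, so cos²(θ − 60°) = 0.125 / 0.5 = 0.25.
θ − 60° = arccos(√0.25) = 60.0°, giving θ ≈ 60 + 60.0 = 120.0°.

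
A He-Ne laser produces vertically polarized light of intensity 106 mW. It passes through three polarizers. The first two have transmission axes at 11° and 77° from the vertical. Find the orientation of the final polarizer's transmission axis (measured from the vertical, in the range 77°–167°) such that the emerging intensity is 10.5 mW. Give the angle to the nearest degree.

I₁ = I₀ cos²(11° − 0°) = I₀ cos²(11°) = 0.9636 I₀.
I₂ = I₁ cos²(77° − 11°) = 0.9636 I₀ · cos²(66°) = 0.1594 I₀.
Target fraction: 10.5 / 106 mW = 0.09906 of I₀.
Need I₃/I₀ = 0.09906, so cos²(θ − 77°) = 0.09906 / 0.1594 = 0.6214.
θ − 77° = arccos(√0.6214) = 38.0°, giving θ ≈ 77 + 38.0 = 115.0°.

θ ≈ 115°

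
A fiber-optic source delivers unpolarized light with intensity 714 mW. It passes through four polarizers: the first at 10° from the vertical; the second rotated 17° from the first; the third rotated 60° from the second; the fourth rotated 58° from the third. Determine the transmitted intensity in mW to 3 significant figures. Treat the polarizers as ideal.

Unpolarized light through the first polarizer → I₁ = 714 mW/2 = 357 mW, polarized at 10°.
I₂ = I₁ · cos²(17°) = 357 · 0.9145 = 326.5 mW.
I₃ = I₂ · cos²(60°) = 326.5 · 0.25 = 81.62 mW.
I₄ = I₃ · cos²(58°) = 81.62 · 0.2808 = 22.92 mW.

I ≈ 22.9 mW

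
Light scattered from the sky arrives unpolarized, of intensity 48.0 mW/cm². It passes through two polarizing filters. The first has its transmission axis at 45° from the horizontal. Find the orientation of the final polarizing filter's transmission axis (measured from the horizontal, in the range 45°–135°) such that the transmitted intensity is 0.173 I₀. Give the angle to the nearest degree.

θ ≈ 99°

Unpolarized light through the first polarizer → I₁ = ½ I₀, now polarized at 45°.
Need I₂/I₀ = 0.173, so cos²(θ − 45°) = 0.173 / 0.5 = 0.346.
θ − 45° = arccos(√0.346) = 54.0°, giving θ ≈ 45 + 54.0 = 99.0°.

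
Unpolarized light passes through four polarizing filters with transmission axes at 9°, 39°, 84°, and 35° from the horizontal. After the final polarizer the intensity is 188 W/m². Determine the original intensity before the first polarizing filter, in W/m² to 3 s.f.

Unpolarized light through the first polarizer → I₁ = ½ I₀, now polarized at 9°.
I₂ = I₁ cos²(39° − 9°) = 0.5 I₀ · cos²(30°) = 0.375 I₀.
I₃ = I₂ cos²(84° − 39°) = 0.375 I₀ · cos²(45°) = 0.1875 I₀.
I₄ = I₃ cos²(35° − 84°) = 0.1875 I₀ · cos²(49°) = 0.0807 I₀.
So 188 W/m² = 0.0807 I₀, giving I₀ = 188/0.0807 = 2330 W/m².

I₀ ≈ 2330 W/m²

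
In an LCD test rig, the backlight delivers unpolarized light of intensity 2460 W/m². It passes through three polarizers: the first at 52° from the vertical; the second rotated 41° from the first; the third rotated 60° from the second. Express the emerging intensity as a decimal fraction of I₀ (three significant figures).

Unpolarized light through the first polarizer → I₁ = 2460 W/m²/2 = 1230 W/m², polarized at 52°.
I₂ = I₁ · cos²(41°) = 1230 · 0.5696 = 700.6 W/m².
I₃ = I₂ · cos²(60°) = 700.6 · 0.25 = 175.1 W/m².
Transmitted fraction = 0.0712.

I/I₀ ≈ 0.0712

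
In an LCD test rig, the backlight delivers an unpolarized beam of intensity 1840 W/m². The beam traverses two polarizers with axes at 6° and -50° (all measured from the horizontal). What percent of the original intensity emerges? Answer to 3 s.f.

Unpolarized light through the first polarizer → I₁ = 1840 W/m²/2 = 920 W/m², polarized at 6°.
I₂ = I₁ · cos²(56°) = 920 · 0.3127 = 287.7 W/m².
That is 15.63% of the incident intensity.

≈ 15.6%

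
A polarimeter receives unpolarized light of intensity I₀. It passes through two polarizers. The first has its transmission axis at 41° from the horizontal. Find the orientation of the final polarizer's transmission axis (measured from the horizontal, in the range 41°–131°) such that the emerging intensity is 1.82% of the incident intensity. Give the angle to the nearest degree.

Unpolarized light through the first polarizer → I₁ = ½ I₀, now polarized at 41°.
Need I₂/I₀ = 0.0182, so cos²(θ − 41°) = 0.0182 / 0.5 = 0.0364.
θ − 41° = arccos(√0.0364) = 79.0°, giving θ ≈ 41 + 79.0 = 120.0°.

θ ≈ 120°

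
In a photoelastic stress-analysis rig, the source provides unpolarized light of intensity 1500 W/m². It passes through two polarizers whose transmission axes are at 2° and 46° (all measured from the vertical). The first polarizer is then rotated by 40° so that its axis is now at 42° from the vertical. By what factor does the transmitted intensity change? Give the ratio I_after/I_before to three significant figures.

Before rotation:
Unpolarized light through the first polarizer → I₁ = ½ I₀, now polarized at 2°.
I₂ = I₁ cos²(46° − 2°) = 0.5 I₀ · cos²(44°) = 0.2587 I₀.
After rotation:
Unpolarized light through the first polarizer → I₁ = ½ I₀, now polarized at 42°.
I₂ = I₁ cos²(46° − 42°) = 0.5 I₀ · cos²(4°) = 0.4976 I₀.
Ratio = 0.4976 / 0.2587 = 1.923.

I_new/I_old ≈ 1.92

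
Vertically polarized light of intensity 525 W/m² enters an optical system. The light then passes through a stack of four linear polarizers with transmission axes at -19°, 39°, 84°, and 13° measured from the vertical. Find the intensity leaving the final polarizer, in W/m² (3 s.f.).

I ≈ 6.99 W/m²

I₁ = 525 W/m² · cos²(19°) = 469.4 W/m².
I₂ = I₁ · cos²(58°) = 469.4 · 0.2808 = 131.8 W/m².
I₃ = I₂ · cos²(45°) = 131.8 · 0.5 = 65.9 W/m².
I₄ = I₃ · cos²(71°) = 65.9 · 0.106 = 6.985 W/m².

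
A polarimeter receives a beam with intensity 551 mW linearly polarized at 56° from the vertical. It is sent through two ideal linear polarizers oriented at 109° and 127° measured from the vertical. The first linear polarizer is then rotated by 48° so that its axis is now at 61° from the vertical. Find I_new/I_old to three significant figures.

I_new/I_old ≈ 0.501

Before rotation:
I₁ = I₀ cos²(109° − 56°) = I₀ cos²(53°) = 0.3622 I₀.
I₂ = I₁ cos²(127° − 109°) = 0.3622 I₀ · cos²(18°) = 0.3276 I₀.
After rotation:
I₁ = I₀ cos²(61° − 56°) = I₀ cos²(5°) = 0.9924 I₀.
I₂ = I₁ cos²(127° − 61°) = 0.9924 I₀ · cos²(66°) = 0.1642 I₀.
Ratio = 0.1642 / 0.3276 = 0.5012.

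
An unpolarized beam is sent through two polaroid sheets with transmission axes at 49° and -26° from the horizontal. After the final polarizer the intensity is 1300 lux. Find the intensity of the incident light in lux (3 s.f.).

I₀ ≈ 3.88e4 lux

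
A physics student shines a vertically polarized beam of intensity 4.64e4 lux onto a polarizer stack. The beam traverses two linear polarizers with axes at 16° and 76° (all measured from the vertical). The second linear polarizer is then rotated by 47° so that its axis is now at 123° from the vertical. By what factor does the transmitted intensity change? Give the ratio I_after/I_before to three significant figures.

I_new/I_old ≈ 0.342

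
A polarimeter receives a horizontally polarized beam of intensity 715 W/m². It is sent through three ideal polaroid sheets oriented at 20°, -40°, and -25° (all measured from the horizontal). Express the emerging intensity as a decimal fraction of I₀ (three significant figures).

I₁ = 715 W/m² · cos²(20°) = 631.4 W/m².
I₂ = I₁ · cos²(60°) = 631.4 · 0.25 = 157.8 W/m².
I₃ = I₂ · cos²(15°) = 157.8 · 0.933 = 147.3 W/m².
Transmitted fraction = 0.206.

I/I₀ ≈ 0.206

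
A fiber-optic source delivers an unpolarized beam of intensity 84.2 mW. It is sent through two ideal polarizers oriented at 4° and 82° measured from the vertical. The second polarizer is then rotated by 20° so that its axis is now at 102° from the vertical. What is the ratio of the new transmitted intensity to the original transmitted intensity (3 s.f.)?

I_new/I_old ≈ 0.448

Before rotation:
Unpolarized light through the first polarizer → I₁ = ½ I₀, now polarized at 4°.
I₂ = I₁ cos²(82° − 4°) = 0.5 I₀ · cos²(78°) = 0.02161 I₀.
After rotation:
Unpolarized light through the first polarizer → I₁ = ½ I₀, now polarized at 4°.
Angle between axes 1 and 2: 82°. I₂ = 0.5 I₀ · cos²(82°) = 0.009685 I₀.
Ratio = 0.009685 / 0.02161 = 0.4481.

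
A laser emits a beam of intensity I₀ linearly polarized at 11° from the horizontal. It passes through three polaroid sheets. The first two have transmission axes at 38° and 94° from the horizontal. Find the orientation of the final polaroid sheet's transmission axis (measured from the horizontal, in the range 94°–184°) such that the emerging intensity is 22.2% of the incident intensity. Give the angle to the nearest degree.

θ ≈ 113°

By Malus's law, I₁ = I₀ cos²(38° − 11°) = I₀ cos²(27°) = 0.7939 I₀.
I₂ = I₁ cos²(94° − 38°) = 0.7939 I₀ · cos²(56°) = 0.2482 I₀.
Need I₃/I₀ = 0.222, so cos²(θ − 94°) = 0.222 / 0.2482 = 0.8943.
θ − 94° = arccos(√0.8943) = 19.0°, giving θ ≈ 94 + 19.0 = 113.0°.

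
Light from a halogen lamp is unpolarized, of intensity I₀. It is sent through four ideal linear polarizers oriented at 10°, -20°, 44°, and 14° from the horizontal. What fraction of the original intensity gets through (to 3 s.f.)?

≈ 0.0540 I₀

Unpolarized light through the first polarizer → I₁ = ½ I₀, now polarized at 10°.
I₂ = I₁ cos²(-20° − 10°) = 0.5 I₀ · cos²(30°) = 0.375 I₀.
I₃ = I₂ cos²(44° + 20°) = 0.375 I₀ · cos²(64°) = 0.07206 I₀.
I₄ = I₃ cos²(14° − 44°) = 0.07206 I₀ · cos²(30°) = 0.05405 I₀.
Transmitted fraction = 0.05405.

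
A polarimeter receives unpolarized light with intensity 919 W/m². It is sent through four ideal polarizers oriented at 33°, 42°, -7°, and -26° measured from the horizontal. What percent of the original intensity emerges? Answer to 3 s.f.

≈ 18.8%

Unpolarized light through the first polarizer → I₁ = 919 W/m²/2 = 459.5 W/m², polarized at 33°.
I₂ = I₁ · cos²(9°) = 459.5 · 0.9755 = 448.3 W/m².
I₃ = I₂ · cos²(49°) = 448.3 · 0.4304 = 192.9 W/m².
I₄ = I₃ · cos²(19°) = 192.9 · 0.894 = 172.5 W/m².
That is 18.77% of the incident intensity.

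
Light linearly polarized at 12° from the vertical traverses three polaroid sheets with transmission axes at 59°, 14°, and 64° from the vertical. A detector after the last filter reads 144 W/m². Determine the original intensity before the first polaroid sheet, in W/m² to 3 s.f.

I₁ = I₀ cos²(59° − 12°) = I₀ cos²(47°) = 0.4651 I₀.
I₂ = I₁ cos²(14° − 59°) = 0.4651 I₀ · cos²(45°) = 0.2326 I₀.
I₃ = I₂ cos²(64° − 14°) = 0.2326 I₀ · cos²(50°) = 0.09609 I₀.
So 144 W/m² = 0.09609 I₀, giving I₀ = 144/0.09609 = 1499 W/m².

I₀ ≈ 1500 W/m²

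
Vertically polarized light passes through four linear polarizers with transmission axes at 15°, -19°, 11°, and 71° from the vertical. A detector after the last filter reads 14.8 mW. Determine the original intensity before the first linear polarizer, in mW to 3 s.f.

I₁ = I₀ cos²(15° − 0°) = I₀ cos²(15°) = 0.933 I₀.
I₂ = I₁ cos²(-19° − 15°) = 0.933 I₀ · cos²(34°) = 0.6413 I₀.
I₃ = I₂ cos²(11° + 19°) = 0.6413 I₀ · cos²(30°) = 0.4809 I₀.
I₄ = I₃ cos²(71° − 11°) = 0.4809 I₀ · cos²(60°) = 0.1202 I₀.
So 14.8 mW = 0.1202 I₀, giving I₀ = 14.8/0.1202 = 123.1 mW.

I₀ ≈ 123 mW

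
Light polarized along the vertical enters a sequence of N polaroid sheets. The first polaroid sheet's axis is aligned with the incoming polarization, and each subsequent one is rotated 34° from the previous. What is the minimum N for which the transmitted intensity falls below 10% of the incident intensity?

First polarizer is aligned with the polarization: full transmission.
Each further stage multiplies by cos²(34°) = 0.6873.
After N polarizers: T = 0.6873^(N−1). Require T < 0.10 ⇒ N−1 > ln(0.10)/ln(0.6873) = 6.14, so N−1 ≥ 7 and N = 8.
Check: N=8 gives T = 0.07245 < 0.10; N=7 gives T = 0.1054.

N = 8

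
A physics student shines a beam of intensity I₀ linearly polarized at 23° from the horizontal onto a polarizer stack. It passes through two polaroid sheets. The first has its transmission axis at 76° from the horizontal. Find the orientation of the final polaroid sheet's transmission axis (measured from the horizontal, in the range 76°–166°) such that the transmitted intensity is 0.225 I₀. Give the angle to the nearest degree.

θ ≈ 114°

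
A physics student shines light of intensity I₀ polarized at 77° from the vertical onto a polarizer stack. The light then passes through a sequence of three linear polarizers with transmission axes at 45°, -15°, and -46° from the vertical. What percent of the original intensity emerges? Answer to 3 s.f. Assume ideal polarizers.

≈ 13.2%

I₁ = I₀ cos²(45° − 77°) = I₀ cos²(32°) = 0.7192 I₀.
I₂ = I₁ cos²(-15° − 45°) = 0.7192 I₀ · cos²(60°) = 0.1798 I₀.
I₃ = I₂ cos²(-46° + 15°) = 0.1798 I₀ · cos²(31°) = 0.1321 I₀.
That is 13.21% of the incident intensity.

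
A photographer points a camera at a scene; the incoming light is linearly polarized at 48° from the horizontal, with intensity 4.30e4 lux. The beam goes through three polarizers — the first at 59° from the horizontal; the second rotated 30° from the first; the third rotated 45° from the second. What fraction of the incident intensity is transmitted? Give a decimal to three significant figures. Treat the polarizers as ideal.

By Malus's law, I₁ = 4.30e4 lux · cos²(11°) = 4.143e+04 lux.
I₂ = I₁ · cos²(30°) = 4.143e+04 · 0.75 = 3.108e+04 lux.
I₃ = I₂ · cos²(45°) = 3.108e+04 · 0.5 = 1.554e+04 lux.
Transmitted fraction = 0.3613.

I/I₀ ≈ 0.361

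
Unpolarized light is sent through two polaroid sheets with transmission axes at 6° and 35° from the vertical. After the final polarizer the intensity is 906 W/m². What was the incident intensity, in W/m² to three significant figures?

I₀ ≈ 2370 W/m²

Unpolarized light through the first polarizer → I₁ = ½ I₀, now polarized at 6°.
I₂ = I₁ cos²(35° − 6°) = 0.5 I₀ · cos²(29°) = 0.3825 I₀.
So 906 W/m² = 0.3825 I₀, giving I₀ = 906/0.3825 = 2369 W/m².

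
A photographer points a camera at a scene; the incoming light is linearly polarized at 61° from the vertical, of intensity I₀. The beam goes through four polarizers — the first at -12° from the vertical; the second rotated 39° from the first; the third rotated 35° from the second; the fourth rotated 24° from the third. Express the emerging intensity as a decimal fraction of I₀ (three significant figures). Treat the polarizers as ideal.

I₁ = I₀ cos²(-12° − 61°) = I₀ cos²(73°) = 0.08548 I₀.
I₂ = I₁ cos²(39°) = 0.08548 · 0.604 I₀ = 0.05163 I₀.
I₃ = I₂ cos²(35°) = 0.05163 · 0.671 I₀ = 0.03464 I₀.
I₄ = I₃ cos²(24°) = 0.03464 · 0.8346 I₀ = 0.02891 I₀.
Transmitted fraction = 0.02891.

≈ 0.0289 I₀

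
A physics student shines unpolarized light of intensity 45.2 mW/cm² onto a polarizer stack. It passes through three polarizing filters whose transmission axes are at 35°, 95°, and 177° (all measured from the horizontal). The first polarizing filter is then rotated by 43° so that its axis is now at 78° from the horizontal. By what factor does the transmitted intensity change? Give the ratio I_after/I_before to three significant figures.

Before rotation:
Unpolarized light through the first polarizer → I₁ = ½ I₀, now polarized at 35°.
I₂ = I₁ cos²(95° − 35°) = 0.5 I₀ · cos²(60°) = 0.125 I₀.
I₃ = I₂ cos²(177° − 95°) = 0.125 I₀ · cos²(82°) = 0.002421 I₀.
After rotation:
Unpolarized light through the first polarizer → I₁ = ½ I₀, now polarized at 78°.
I₂ = I₁ cos²(95° − 78°) = 0.5 I₀ · cos²(17°) = 0.4573 I₀.
I₃ = I₂ cos²(177° − 95°) = 0.4573 I₀ · cos²(82°) = 0.008857 I₀.
Ratio = 0.008857 / 0.002421 = 3.658.

I_new/I_old ≈ 3.66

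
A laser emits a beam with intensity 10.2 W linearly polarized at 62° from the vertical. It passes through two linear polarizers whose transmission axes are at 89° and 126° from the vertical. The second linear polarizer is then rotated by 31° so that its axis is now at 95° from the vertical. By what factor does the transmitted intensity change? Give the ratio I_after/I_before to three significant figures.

Before rotation:
By Malus's law, I₁ = I₀ cos²(89° − 62°) = I₀ cos²(27°) = 0.7939 I₀.
I₂ = I₁ cos²(126° − 89°) = 0.7939 I₀ · cos²(37°) = 0.5064 I₀.
After rotation:
I₁ = I₀ cos²(89° − 62°) = I₀ cos²(27°) = 0.7939 I₀.
I₂ = I₁ cos²(95° − 89°) = 0.7939 I₀ · cos²(6°) = 0.7852 I₀.
Ratio = 0.7852 / 0.5064 = 1.551.

I_new/I_old ≈ 1.55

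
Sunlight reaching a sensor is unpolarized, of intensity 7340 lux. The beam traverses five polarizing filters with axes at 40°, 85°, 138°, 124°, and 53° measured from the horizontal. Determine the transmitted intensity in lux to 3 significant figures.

I ≈ 66.3 lux

Unpolarized light through the first polarizer → I₁ = 7340 lux/2 = 3670 lux, polarized at 40°.
I₂ = I₁ · cos²(45°) = 3670 · 0.5 = 1835 lux.
I₃ = I₂ · cos²(53°) = 1835 · 0.3622 = 664.6 lux.
I₄ = I₃ · cos²(14°) = 664.6 · 0.9415 = 625.7 lux.
I₅ = I₄ · cos²(71°) = 625.7 · 0.106 = 66.32 lux.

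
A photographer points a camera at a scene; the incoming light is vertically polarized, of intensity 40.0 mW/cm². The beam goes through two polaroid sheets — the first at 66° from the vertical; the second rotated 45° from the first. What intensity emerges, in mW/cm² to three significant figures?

By Malus's law, I₁ = 40.0 mW/cm² · cos²(66°) = 6.617 mW/cm².
I₂ = I₁ · cos²(45°) = 6.617 · 0.5 = 3.309 mW/cm².

I ≈ 3.31 mW/cm²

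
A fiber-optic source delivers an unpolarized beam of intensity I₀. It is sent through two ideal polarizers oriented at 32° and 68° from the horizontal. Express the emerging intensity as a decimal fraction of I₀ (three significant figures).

Unpolarized light through the first polarizer → I₁ = ½ I₀, now polarized at 32°.
I₂ = I₁ cos²(68° − 32°) = 0.5 I₀ · cos²(36°) = 0.3273 I₀.
Transmitted fraction = 0.3273.

≈ 0.327 I₀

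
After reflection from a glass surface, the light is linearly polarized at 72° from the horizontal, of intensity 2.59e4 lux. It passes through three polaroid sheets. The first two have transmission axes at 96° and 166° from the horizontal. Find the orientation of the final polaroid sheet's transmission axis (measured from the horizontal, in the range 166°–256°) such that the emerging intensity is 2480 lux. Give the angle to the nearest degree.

θ ≈ 174°

By Malus's law, I₁ = I₀ cos²(96° − 72°) = I₀ cos²(24°) = 0.8346 I₀.
I₂ = I₁ cos²(166° − 96°) = 0.8346 I₀ · cos²(70°) = 0.09763 I₀.
Target fraction: 2480 / 2.59e4 lux = 0.09575 of I₀.
Need I₃/I₀ = 0.09575, so cos²(θ − 166°) = 0.09575 / 0.09763 = 0.9808.
θ − 166° = arccos(√0.9808) = 8.0°, giving θ ≈ 166 + 8.0 = 174.0°.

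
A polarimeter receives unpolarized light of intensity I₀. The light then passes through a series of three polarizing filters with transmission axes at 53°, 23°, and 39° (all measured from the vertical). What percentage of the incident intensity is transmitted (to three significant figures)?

Unpolarized light through the first polarizer → I₁ = ½ I₀, now polarized at 53°.
I₂ = I₁ cos²(23° − 53°) = 0.5 I₀ · cos²(30°) = 0.375 I₀.
I₃ = I₂ cos²(39° − 23°) = 0.375 I₀ · cos²(16°) = 0.3465 I₀.
That is 34.65% of the incident intensity.

≈ 34.7%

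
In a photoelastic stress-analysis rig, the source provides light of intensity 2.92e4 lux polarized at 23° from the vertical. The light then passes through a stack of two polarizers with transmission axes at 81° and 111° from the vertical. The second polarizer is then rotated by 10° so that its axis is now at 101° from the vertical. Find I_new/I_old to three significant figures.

Before rotation:
I₁ = I₀ cos²(81° − 23°) = I₀ cos²(58°) = 0.2808 I₀.
I₂ = I₁ cos²(111° − 81°) = 0.2808 I₀ · cos²(30°) = 0.2106 I₀.
After rotation:
I₁ = I₀ cos²(81° − 23°) = I₀ cos²(58°) = 0.2808 I₀.
I₂ = I₁ cos²(101° − 81°) = 0.2808 I₀ · cos²(20°) = 0.248 I₀.
Ratio = 0.248 / 0.2106 = 1.177.

I_new/I_old ≈ 1.18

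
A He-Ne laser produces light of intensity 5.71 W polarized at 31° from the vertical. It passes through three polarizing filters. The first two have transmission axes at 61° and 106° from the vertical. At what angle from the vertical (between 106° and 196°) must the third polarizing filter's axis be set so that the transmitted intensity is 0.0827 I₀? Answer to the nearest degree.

I₁ = I₀ cos²(61° − 31°) = I₀ cos²(30°) = 0.75 I₀.
I₂ = I₁ cos²(106° − 61°) = 0.75 I₀ · cos²(45°) = 0.375 I₀.
Need I₃/I₀ = 0.0827, so cos²(θ − 106°) = 0.0827 / 0.375 = 0.2205.
θ − 106° = arccos(√0.2205) = 62.0°, giving θ ≈ 106 + 62.0 = 168.0°.

θ ≈ 168°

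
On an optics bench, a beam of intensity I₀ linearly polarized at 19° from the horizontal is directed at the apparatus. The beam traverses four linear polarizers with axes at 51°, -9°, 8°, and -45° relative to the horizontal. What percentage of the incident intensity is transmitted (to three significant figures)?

≈ 5.96%

I₁ = I₀ cos²(51° − 19°) = I₀ cos²(32°) = 0.7192 I₀.
I₂ = I₁ cos²(-9° − 51°) = 0.7192 I₀ · cos²(60°) = 0.1798 I₀.
I₃ = I₂ cos²(8° + 9°) = 0.1798 I₀ · cos²(17°) = 0.1644 I₀.
I₄ = I₃ cos²(-45° − 8°) = 0.1644 I₀ · cos²(53°) = 0.05955 I₀.
That is 5.955% of the incident intensity.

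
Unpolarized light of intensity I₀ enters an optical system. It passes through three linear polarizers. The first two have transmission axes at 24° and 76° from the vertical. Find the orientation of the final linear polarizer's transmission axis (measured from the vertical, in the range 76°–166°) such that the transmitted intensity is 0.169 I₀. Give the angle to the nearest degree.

θ ≈ 95°

Unpolarized light through the first polarizer → I₁ = ½ I₀, now polarized at 24°.
I₂ = I₁ cos²(76° − 24°) = 0.5 I₀ · cos²(52°) = 0.1895 I₀.
Need I₃/I₀ = 0.169, so cos²(θ − 76°) = 0.169 / 0.1895 = 0.8917.
θ − 76° = arccos(√0.8917) = 19.2°, giving θ ≈ 76 + 19.2 = 95.2°.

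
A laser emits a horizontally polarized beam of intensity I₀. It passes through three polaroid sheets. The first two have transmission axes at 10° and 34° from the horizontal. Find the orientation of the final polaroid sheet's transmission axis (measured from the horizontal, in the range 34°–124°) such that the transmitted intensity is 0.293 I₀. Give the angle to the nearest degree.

θ ≈ 87°

By Malus's law, I₁ = I₀ cos²(10° − 0°) = I₀ cos²(10°) = 0.9698 I₀.
I₂ = I₁ cos²(34° − 10°) = 0.9698 I₀ · cos²(24°) = 0.8094 I₀.
Need I₃/I₀ = 0.293, so cos²(θ − 34°) = 0.293 / 0.8094 = 0.362.
θ − 34° = arccos(√0.362) = 53.0°, giving θ ≈ 34 + 53.0 = 87.0°.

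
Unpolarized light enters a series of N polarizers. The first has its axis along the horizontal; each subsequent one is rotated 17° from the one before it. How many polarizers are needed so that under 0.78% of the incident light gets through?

N = 48

First polarizer halves the unpolarized light: factor 1/2.
Each further stage multiplies by cos²(17°) = 0.9145.
After N polarizers: T = 0.5·0.9145^(N−1). Require T < 0.0078 ⇒ N−1 > ln(0.0078/0.5)/ln(0.9145) = 46.56, so N−1 ≥ 47 and N = 48.
Check: N=48 gives T = 0.007499 < 0.0078; N=47 gives T = 0.0082.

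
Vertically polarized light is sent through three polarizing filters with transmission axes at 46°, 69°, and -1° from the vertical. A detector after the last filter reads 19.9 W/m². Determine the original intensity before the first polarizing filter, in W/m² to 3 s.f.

I₀ ≈ 416 W/m²

I₁ = I₀ cos²(46° − 0°) = I₀ cos²(46°) = 0.4826 I₀.
I₂ = I₁ cos²(69° − 46°) = 0.4826 I₀ · cos²(23°) = 0.4089 I₀.
I₃ = I₂ cos²(-1° − 69°) = 0.4089 I₀ · cos²(70°) = 0.04783 I₀.
So 19.9 W/m² = 0.04783 I₀, giving I₀ = 19.9/0.04783 = 416.1 W/m².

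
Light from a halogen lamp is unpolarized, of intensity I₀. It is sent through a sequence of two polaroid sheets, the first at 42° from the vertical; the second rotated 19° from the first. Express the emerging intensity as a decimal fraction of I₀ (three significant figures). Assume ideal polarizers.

≈ 0.447 I₀

Unpolarized light through the first polarizer → I₁ = ½ I₀, now polarized at 42°.
I₂ = I₁ cos²(19°) = 0.5 · 0.894 I₀ = 0.447 I₀.
Transmitted fraction = 0.447.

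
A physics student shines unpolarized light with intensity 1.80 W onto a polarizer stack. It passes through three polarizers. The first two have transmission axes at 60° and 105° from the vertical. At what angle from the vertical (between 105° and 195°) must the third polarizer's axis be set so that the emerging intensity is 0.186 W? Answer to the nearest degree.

θ ≈ 155°

Unpolarized light through the first polarizer → I₁ = ½ I₀, now polarized at 60°.
I₂ = I₁ cos²(105° − 60°) = 0.5 I₀ · cos²(45°) = 0.25 I₀.
Target fraction: 0.186 / 1.80 W = 0.1033 of I₀.
Need I₃/I₀ = 0.1033, so cos²(θ − 105°) = 0.1033 / 0.25 = 0.4133.
θ − 105° = arccos(√0.4133) = 50.0°, giving θ ≈ 105 + 50.0 = 155.0°.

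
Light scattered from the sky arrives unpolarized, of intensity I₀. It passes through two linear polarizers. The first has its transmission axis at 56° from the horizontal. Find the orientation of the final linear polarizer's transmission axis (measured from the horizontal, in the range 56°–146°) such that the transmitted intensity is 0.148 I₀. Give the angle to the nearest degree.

θ ≈ 113°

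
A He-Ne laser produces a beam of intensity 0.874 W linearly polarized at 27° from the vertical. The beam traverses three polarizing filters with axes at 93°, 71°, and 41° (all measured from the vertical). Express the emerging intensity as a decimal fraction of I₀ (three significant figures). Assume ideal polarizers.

I/I₀ ≈ 0.107

I₁ = 0.874 W · cos²(66°) = 0.1446 W.
I₂ = I₁ · cos²(22°) = 0.1446 · 0.8597 = 0.1243 W.
I₃ = I₂ · cos²(30°) = 0.1243 · 0.75 = 0.09322 W.
Transmitted fraction = 0.1067.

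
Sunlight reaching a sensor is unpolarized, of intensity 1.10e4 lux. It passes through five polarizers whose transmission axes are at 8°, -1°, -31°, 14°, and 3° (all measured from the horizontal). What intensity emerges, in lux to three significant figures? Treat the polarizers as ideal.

I ≈ 1940 lux

Unpolarized light through the first polarizer → I₁ = 1.10e4 lux/2 = 5500 lux, polarized at 8°.
I₂ = I₁ · cos²(9°) = 5500 · 0.9755 = 5365 lux.
I₃ = I₂ · cos²(30°) = 5365 · 0.75 = 4024 lux.
I₄ = I₃ · cos²(45°) = 4024 · 0.5 = 2012 lux.
I₅ = I₄ · cos²(11°) = 2012 · 0.9636 = 1939 lux.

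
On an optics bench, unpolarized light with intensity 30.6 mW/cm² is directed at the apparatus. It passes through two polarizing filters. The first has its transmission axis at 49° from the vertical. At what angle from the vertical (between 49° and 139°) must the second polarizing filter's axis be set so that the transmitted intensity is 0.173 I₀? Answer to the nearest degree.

Unpolarized light through the first polarizer → I₁ = ½ I₀, now polarized at 49°.
Need I₂/I₀ = 0.173, so cos²(θ − 49°) = 0.173 / 0.5 = 0.346.
θ − 49° = arccos(√0.346) = 54.0°, giving θ ≈ 49 + 54.0 = 103.0°.

θ ≈ 103°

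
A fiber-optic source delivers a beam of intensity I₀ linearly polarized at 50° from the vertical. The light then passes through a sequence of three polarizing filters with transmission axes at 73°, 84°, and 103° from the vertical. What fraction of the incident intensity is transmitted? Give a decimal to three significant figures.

I₁ = I₀ cos²(73° − 50°) = I₀ cos²(23°) = 0.8473 I₀.
I₂ = I₁ cos²(84° − 73°) = 0.8473 I₀ · cos²(11°) = 0.8165 I₀.
I₃ = I₂ cos²(103° − 84°) = 0.8165 I₀ · cos²(19°) = 0.7299 I₀.
Transmitted fraction = 0.7299.

≈ 0.730 I₀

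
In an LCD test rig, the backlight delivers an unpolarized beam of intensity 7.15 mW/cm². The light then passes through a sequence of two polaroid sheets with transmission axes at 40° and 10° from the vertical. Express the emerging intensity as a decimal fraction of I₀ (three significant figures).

I/I₀ ≈ 0.375

Unpolarized light through the first polarizer → I₁ = 7.15 mW/cm²/2 = 3.575 mW/cm², polarized at 40°.
I₂ = I₁ · cos²(30°) = 3.575 · 0.75 = 2.681 mW/cm².
Transmitted fraction = 0.375.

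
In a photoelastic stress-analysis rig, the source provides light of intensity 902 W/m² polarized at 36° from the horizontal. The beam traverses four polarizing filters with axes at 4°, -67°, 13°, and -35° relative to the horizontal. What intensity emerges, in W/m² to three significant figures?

I ≈ 0.928 W/m²

I₁ = 902 W/m² · cos²(32°) = 648.7 W/m².
I₂ = I₁ · cos²(71°) = 648.7 · 0.106 = 68.76 W/m².
I₃ = I₂ · cos²(80°) = 68.76 · 0.03015 = 2.073 W/m².
I₄ = I₃ · cos²(48°) = 2.073 · 0.4477 = 0.9283 W/m².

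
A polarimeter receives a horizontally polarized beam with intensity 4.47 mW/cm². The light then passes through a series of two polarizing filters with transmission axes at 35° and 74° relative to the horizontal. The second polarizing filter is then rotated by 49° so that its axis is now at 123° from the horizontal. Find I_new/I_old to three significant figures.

Before rotation:
I₁ = I₀ cos²(35° − 0°) = I₀ cos²(35°) = 0.671 I₀.
I₂ = I₁ cos²(74° − 35°) = 0.671 I₀ · cos²(39°) = 0.4053 I₀.
After rotation:
I₁ = I₀ cos²(35° − 0°) = I₀ cos²(35°) = 0.671 I₀.
I₂ = I₁ cos²(123° − 35°) = 0.671 I₀ · cos²(88°) = 0.0008173 I₀.
Ratio = 0.0008173 / 0.4053 = 0.002017.

I_new/I_old ≈ 0.00202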